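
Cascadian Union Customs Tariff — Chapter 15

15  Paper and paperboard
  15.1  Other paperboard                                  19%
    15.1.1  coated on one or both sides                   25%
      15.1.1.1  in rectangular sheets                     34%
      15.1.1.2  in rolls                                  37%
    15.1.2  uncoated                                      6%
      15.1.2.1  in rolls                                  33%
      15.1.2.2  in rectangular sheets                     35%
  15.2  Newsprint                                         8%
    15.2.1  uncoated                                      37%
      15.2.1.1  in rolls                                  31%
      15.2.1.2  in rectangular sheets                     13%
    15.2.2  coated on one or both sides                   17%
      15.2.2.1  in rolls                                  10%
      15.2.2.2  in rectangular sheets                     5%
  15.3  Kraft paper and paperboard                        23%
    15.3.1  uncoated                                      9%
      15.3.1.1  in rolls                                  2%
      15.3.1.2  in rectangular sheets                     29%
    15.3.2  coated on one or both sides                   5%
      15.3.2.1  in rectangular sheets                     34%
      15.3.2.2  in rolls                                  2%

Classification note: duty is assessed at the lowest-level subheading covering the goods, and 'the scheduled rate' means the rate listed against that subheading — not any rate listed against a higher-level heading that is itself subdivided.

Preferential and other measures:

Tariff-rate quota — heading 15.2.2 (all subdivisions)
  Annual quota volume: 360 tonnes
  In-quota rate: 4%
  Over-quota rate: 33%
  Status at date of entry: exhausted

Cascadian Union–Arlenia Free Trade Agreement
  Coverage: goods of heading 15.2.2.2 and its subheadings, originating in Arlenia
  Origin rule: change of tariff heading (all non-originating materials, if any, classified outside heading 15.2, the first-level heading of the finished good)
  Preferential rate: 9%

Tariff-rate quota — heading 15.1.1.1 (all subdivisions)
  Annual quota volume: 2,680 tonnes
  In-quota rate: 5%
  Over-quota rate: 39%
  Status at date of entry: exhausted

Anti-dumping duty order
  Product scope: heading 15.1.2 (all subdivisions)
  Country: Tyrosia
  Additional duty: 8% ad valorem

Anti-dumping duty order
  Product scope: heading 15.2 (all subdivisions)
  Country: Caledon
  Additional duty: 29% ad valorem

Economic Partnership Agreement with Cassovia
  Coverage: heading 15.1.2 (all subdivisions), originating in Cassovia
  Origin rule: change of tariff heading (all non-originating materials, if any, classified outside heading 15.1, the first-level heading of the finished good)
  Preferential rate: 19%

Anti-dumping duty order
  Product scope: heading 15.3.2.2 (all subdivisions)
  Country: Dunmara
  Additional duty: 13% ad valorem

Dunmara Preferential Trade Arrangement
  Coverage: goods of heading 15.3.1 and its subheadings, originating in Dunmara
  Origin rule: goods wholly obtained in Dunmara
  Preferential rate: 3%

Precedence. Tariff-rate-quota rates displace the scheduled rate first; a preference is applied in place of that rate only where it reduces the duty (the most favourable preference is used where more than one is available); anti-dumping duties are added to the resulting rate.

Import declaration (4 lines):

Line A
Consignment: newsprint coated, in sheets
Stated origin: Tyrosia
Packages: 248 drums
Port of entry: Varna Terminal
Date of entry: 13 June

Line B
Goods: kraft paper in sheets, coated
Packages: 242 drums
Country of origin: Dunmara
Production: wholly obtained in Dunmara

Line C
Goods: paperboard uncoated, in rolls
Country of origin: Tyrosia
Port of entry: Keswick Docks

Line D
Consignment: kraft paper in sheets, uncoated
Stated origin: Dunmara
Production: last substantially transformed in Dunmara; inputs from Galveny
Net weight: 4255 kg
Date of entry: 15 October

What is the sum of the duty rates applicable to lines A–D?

Line A: newsprint → 15.2; coated → 15.2.2; in sheets → 15.2.2.2. Scheduled 5%. quota on 15.2.2 exhausted → over-quota 33%. → 33%.
Line B: kraft paper → 15.3; coated → 15.3.2; in sheets → 15.3.2.1. Scheduled 34%. Dunmara agreement on 15.3.1: 15.3.2.1 not covered. → 34%.
Line C: paperboard → 15.1; uncoated → 15.1.2; in rolls → 15.1.2.1. Scheduled 33%. anti-dumping (Tyrosia, 15.1.2): +8%; total 33% + 8% = 41%. → 41%.
Line D: kraft paper → 15.3; uncoated → 15.3.1; in sheets → 15.3.1.2. Scheduled 29%. Dunmara agreement on 15.3.1: not wholly obtained. → 29%.
Sum: 33% + 34% + 41% + 29% = 137%.

137%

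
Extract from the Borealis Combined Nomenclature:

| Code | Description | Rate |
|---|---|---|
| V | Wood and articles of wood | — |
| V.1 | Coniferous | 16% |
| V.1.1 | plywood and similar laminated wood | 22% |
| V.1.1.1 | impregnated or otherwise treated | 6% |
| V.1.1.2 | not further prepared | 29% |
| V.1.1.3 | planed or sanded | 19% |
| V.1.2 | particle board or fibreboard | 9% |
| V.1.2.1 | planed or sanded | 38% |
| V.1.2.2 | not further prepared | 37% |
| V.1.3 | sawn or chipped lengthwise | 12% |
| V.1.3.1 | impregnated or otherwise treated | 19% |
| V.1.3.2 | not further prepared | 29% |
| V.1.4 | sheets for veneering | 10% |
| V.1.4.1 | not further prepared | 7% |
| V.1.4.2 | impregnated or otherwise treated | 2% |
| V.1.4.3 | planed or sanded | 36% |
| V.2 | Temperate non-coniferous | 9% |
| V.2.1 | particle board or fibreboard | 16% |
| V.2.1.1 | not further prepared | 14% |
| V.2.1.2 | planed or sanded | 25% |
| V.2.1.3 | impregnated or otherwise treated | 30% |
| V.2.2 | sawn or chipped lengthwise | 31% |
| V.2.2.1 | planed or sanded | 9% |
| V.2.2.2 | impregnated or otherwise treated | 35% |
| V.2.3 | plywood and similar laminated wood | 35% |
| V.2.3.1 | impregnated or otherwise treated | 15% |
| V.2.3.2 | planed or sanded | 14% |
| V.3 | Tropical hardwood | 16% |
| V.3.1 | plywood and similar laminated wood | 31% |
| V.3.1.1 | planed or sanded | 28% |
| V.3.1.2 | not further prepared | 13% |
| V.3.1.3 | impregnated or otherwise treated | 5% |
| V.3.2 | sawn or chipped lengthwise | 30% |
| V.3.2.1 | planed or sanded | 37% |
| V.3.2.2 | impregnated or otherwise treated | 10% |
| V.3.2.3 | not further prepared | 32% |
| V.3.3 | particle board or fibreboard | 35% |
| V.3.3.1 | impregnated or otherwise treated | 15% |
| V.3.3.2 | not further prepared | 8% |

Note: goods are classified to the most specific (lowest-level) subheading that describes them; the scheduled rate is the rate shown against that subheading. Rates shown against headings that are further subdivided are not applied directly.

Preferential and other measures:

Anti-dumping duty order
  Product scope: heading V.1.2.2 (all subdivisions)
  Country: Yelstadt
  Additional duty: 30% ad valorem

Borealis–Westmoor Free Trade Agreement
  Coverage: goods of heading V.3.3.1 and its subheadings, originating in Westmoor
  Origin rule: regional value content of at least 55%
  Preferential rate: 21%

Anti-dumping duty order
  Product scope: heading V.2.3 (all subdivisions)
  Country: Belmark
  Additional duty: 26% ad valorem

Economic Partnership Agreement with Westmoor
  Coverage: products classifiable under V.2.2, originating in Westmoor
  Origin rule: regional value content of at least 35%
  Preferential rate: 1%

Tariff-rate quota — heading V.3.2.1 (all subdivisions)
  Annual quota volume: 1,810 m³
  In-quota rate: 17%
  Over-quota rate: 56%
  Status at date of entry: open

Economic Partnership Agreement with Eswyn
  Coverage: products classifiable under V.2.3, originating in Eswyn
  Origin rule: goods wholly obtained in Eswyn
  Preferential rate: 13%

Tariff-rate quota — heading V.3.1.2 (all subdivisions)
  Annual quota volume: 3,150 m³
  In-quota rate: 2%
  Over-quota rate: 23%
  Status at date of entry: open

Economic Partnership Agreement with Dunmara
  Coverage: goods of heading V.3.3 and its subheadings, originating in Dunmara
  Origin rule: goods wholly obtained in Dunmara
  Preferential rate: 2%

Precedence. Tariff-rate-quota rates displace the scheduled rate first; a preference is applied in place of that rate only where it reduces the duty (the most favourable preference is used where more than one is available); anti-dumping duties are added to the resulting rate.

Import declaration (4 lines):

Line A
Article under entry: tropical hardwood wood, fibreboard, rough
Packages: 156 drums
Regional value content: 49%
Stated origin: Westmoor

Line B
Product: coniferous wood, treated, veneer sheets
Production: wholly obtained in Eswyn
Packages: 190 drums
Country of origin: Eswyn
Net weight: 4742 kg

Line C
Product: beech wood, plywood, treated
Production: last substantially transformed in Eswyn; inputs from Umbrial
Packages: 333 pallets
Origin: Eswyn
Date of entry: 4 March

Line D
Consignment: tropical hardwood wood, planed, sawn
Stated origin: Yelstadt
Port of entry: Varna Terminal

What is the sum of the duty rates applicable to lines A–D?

42%

Line A: tropical hardwood → V.3; fibreboard → V.3.3; rough → V.3.3.2. Scheduled 8%. Westmoor agreement on V.3.3.1: V.3.3.2 not covered; Westmoor agreement on V.2.2: V.3.3.2 not covered. → 8%.
Line B: coniferous → V.1; veneer sheets → V.1.4; treated → V.1.4.2. Scheduled 2%. Eswyn agreement on V.2.3: V.1.4.2 not covered. → 2%.
Line C: beech → V.2; plywood → V.2.3; treated → V.2.3.1. Scheduled 15%. Eswyn agreement on V.2.3: not wholly obtained. → 15%.
Line D: tropical hardwood → V.3; sawn → V.3.2; planed → V.3.2.1. Scheduled 37%. quota on V.3.2.1 open → in-quota 17%. → 17%.
Sum: 8% + 2% + 15% + 17% = 42%.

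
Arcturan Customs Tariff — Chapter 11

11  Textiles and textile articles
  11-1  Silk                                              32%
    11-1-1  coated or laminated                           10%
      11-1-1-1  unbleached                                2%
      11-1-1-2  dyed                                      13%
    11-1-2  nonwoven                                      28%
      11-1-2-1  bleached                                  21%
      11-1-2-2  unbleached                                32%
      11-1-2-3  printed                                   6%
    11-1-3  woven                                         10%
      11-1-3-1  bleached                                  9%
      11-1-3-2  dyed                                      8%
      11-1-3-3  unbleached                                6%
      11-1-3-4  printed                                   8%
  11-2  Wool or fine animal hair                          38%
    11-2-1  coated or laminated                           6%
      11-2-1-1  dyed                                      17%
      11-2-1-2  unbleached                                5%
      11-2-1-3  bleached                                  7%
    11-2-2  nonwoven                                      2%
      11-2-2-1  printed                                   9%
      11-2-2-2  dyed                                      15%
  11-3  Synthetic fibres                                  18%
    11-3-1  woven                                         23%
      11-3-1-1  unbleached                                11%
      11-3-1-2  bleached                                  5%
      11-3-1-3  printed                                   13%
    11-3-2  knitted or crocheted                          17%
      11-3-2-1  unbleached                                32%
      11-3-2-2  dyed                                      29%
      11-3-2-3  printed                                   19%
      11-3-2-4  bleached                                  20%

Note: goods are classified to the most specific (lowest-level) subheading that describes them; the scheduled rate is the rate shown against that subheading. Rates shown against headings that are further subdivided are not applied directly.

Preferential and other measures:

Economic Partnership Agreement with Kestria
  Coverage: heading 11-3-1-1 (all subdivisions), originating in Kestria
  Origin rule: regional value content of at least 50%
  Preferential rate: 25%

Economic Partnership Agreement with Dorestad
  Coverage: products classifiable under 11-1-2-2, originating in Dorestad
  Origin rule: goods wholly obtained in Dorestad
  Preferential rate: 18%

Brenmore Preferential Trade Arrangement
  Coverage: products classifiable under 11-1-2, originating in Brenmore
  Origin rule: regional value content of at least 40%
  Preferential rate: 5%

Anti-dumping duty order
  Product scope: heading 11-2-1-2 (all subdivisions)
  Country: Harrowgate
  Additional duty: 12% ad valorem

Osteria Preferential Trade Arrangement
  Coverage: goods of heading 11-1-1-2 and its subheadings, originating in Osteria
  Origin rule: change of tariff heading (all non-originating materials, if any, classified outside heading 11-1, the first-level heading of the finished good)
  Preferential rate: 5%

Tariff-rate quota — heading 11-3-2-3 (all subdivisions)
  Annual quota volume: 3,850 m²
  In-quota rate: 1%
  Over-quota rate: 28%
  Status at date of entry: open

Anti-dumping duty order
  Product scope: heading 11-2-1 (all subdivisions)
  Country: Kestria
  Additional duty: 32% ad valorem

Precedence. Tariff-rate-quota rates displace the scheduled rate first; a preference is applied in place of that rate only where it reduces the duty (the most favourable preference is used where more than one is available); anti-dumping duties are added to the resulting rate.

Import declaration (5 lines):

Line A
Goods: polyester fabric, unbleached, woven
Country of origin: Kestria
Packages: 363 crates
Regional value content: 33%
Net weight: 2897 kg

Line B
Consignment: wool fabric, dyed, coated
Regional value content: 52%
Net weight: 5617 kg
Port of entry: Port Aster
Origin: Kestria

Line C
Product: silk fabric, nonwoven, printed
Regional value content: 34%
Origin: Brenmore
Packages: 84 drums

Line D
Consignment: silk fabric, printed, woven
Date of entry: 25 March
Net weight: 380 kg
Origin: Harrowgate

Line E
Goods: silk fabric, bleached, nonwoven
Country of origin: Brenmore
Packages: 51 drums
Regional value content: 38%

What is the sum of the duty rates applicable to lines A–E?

95%

Line A: polyester → 11-3; woven → 11-3-1; unbleached → 11-3-1-1. Scheduled 11%. Kestria agreement on 11-3-1-1: RVC < 50%. → 11%.
Line B: wool → 11-2; coated → 11-2-1; dyed → 11-2-1-1. Scheduled 17%. Kestria agreement on 11-3-1-1: 11-2-1-1 not covered; anti-dumping (Kestria, 11-2-1): +32%; total 17% + 32% = 49%. → 49%.
Line C: silk → 11-1; nonwoven → 11-1-2; printed → 11-1-2-3. Scheduled 6%. Brenmore agreement on 11-1-2: RVC < 40%. → 6%.
Line D: silk → 11-1; woven → 11-1-3; printed → 11-1-3-4. Scheduled 8%. No special measure applies. → 8%.
Line E: silk → 11-1; nonwoven → 11-1-2; bleached → 11-1-2-1. Scheduled 21%. Brenmore agreement on 11-1-2: RVC < 40%. → 21%.
Sum: 11% + 49% + 6% + 8% + 21% = 95%.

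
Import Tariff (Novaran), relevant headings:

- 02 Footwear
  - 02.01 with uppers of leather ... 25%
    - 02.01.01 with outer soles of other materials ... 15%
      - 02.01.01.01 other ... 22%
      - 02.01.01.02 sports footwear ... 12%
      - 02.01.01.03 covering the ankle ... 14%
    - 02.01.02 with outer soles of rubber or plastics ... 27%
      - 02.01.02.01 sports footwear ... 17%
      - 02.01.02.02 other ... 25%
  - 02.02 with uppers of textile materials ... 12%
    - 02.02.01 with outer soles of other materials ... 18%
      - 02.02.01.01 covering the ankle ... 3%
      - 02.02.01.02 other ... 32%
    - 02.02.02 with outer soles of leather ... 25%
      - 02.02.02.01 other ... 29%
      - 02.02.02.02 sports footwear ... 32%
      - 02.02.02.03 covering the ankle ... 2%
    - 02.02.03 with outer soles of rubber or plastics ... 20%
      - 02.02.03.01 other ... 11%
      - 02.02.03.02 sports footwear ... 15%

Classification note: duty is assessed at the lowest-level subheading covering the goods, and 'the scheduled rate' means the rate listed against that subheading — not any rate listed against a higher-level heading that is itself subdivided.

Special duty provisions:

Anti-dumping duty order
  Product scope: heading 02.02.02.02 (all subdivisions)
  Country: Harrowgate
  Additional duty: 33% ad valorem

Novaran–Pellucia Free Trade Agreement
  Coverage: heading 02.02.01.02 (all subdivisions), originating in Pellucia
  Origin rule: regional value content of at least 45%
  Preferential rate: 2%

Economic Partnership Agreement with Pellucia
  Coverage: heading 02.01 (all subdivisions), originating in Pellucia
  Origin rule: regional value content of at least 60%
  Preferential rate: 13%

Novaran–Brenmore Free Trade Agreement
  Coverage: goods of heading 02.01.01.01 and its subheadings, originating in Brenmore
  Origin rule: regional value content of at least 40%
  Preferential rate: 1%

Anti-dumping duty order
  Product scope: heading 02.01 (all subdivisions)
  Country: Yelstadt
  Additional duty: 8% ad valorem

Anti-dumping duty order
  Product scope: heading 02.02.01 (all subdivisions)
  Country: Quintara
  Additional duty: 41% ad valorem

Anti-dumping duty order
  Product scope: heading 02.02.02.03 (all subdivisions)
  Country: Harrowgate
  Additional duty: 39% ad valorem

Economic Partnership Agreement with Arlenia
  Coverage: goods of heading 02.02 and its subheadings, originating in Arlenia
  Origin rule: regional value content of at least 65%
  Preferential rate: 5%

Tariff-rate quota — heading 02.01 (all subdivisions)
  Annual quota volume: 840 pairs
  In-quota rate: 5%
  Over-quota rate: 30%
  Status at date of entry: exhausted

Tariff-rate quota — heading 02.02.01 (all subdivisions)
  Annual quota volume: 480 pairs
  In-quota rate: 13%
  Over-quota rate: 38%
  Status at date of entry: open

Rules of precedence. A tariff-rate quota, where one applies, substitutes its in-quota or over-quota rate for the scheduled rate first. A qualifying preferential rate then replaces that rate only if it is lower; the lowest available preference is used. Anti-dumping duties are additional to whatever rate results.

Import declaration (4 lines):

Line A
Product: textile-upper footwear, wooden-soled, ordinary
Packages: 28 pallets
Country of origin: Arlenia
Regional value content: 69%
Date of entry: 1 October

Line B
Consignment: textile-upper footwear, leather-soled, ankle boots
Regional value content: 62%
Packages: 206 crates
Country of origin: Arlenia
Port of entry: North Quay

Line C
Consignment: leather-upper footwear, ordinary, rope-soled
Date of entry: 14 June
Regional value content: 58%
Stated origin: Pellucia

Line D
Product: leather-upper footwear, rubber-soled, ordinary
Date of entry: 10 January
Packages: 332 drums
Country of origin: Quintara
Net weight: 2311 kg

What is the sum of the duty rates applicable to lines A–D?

67%

Line A: textile-upper → 02.02; wooden-soled → 02.02.01; ordinary → 02.02.01.02. Scheduled 32%. quota on 02.02.01 open → in-quota 13%; Arlenia agreement on 02.02: RVC ≥ 65% → 5% available; preferential 5%. → 5%.
Line B: textile-upper → 02.02; leather-soled → 02.02.02; ankle boots → 02.02.02.03. Scheduled 2%. Arlenia agreement on 02.02: RVC < 65%. → 2%.
Line C: leather-upper → 02.01; rope-soled → 02.01.01; ordinary → 02.01.01.01. Scheduled 22%. quota on 02.01 exhausted → over-quota 30%; Pellucia agreement on 02.02.01.02: 02.01.01.01 not covered; Pellucia agreement on 02.01: RVC < 60%. → 30%.
Line D: leather-upper → 02.01; rubber-soled → 02.01.02; ordinary → 02.01.02.02. Scheduled 25%. quota on 02.01 exhausted → over-quota 30%. → 30%.
Sum: 5% + 2% + 30% + 30% = 67%.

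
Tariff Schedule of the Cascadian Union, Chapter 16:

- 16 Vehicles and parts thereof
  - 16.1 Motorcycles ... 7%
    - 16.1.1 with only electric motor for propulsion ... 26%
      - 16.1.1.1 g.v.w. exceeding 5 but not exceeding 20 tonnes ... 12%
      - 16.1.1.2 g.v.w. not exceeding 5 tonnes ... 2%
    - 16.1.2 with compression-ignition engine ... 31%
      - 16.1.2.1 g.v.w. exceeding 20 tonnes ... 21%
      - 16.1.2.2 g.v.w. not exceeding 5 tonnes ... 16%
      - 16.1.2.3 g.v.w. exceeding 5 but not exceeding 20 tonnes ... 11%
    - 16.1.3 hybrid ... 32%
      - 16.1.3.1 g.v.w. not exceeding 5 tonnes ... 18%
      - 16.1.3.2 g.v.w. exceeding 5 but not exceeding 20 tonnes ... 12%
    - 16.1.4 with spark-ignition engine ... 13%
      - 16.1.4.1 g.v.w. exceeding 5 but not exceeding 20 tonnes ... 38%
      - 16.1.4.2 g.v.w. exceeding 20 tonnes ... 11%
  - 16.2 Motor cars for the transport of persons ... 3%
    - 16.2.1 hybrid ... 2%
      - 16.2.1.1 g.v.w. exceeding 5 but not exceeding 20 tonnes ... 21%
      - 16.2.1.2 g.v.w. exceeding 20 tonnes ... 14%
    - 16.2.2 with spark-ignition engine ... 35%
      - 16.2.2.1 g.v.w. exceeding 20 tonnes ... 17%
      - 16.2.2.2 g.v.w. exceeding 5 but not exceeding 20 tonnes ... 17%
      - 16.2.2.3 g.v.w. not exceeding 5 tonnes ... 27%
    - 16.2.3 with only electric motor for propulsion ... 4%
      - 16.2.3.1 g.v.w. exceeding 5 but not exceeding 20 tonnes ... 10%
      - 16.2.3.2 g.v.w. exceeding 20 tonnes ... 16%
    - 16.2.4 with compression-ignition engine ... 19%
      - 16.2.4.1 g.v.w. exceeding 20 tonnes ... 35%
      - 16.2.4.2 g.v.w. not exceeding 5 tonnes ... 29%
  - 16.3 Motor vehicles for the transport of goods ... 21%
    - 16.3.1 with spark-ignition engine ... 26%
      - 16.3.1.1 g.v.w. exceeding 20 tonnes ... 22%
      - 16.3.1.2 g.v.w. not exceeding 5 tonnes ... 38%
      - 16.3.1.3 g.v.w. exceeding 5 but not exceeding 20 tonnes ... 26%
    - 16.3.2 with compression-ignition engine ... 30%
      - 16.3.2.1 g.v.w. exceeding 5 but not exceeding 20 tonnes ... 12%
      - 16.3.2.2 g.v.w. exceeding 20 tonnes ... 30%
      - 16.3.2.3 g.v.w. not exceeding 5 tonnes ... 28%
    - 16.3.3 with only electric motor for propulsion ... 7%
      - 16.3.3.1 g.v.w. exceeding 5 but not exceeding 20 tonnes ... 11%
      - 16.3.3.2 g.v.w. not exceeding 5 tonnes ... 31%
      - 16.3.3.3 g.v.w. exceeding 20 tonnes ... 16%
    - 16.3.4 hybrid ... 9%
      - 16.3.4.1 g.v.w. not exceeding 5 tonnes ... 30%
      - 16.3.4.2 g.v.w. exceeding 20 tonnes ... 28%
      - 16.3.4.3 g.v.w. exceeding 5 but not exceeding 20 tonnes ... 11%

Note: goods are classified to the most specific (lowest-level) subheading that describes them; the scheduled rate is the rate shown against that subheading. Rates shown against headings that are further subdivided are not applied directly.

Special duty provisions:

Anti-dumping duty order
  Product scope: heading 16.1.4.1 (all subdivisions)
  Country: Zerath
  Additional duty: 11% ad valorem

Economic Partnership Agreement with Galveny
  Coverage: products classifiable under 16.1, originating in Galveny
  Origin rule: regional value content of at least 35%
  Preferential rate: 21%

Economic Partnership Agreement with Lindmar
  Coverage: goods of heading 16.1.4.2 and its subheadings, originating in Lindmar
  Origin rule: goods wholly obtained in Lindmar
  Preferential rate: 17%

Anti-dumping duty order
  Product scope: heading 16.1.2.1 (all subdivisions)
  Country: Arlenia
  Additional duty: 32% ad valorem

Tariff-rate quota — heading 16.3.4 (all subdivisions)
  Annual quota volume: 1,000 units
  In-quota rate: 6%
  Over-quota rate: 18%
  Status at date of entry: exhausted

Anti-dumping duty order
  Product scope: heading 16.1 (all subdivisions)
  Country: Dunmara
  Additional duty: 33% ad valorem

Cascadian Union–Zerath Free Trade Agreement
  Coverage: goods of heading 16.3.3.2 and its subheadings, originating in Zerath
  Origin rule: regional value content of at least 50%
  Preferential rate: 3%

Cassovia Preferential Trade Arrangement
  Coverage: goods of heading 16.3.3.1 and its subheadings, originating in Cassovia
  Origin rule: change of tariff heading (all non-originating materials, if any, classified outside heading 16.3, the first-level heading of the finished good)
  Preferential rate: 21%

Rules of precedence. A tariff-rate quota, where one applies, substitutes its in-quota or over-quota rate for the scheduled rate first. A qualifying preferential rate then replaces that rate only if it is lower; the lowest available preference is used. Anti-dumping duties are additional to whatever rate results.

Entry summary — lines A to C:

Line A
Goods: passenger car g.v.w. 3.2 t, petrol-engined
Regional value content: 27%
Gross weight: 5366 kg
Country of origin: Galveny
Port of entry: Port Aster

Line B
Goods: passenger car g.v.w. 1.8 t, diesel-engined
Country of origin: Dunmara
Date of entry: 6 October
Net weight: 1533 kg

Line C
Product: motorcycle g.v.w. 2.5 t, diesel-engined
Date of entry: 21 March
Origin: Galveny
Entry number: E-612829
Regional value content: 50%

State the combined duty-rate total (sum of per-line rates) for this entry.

72%

Line A: passenger car → 16.2; petrol-engined → 16.2.2; g.v.w. 3.2 t → 16.2.2.3. Scheduled 27%. Galveny agreement on 16.1: 16.2.2.3 not covered. → 27%.
Line B: passenger car → 16.2; diesel-engined → 16.2.4; g.v.w. 1.8 t → 16.2.4.2. Scheduled 29%. No special measure applies. → 29%.
Line C: motorcycle → 16.1; diesel-engined → 16.1.2; g.v.w. 2.5 t → 16.1.2.2. Scheduled 16%. Galveny agreement on 16.1: RVC ≥ 35% → 21% available; preference 21% not lower than 16% → no reduction. → 16%.
Sum: 27% + 29% + 16% = 72%.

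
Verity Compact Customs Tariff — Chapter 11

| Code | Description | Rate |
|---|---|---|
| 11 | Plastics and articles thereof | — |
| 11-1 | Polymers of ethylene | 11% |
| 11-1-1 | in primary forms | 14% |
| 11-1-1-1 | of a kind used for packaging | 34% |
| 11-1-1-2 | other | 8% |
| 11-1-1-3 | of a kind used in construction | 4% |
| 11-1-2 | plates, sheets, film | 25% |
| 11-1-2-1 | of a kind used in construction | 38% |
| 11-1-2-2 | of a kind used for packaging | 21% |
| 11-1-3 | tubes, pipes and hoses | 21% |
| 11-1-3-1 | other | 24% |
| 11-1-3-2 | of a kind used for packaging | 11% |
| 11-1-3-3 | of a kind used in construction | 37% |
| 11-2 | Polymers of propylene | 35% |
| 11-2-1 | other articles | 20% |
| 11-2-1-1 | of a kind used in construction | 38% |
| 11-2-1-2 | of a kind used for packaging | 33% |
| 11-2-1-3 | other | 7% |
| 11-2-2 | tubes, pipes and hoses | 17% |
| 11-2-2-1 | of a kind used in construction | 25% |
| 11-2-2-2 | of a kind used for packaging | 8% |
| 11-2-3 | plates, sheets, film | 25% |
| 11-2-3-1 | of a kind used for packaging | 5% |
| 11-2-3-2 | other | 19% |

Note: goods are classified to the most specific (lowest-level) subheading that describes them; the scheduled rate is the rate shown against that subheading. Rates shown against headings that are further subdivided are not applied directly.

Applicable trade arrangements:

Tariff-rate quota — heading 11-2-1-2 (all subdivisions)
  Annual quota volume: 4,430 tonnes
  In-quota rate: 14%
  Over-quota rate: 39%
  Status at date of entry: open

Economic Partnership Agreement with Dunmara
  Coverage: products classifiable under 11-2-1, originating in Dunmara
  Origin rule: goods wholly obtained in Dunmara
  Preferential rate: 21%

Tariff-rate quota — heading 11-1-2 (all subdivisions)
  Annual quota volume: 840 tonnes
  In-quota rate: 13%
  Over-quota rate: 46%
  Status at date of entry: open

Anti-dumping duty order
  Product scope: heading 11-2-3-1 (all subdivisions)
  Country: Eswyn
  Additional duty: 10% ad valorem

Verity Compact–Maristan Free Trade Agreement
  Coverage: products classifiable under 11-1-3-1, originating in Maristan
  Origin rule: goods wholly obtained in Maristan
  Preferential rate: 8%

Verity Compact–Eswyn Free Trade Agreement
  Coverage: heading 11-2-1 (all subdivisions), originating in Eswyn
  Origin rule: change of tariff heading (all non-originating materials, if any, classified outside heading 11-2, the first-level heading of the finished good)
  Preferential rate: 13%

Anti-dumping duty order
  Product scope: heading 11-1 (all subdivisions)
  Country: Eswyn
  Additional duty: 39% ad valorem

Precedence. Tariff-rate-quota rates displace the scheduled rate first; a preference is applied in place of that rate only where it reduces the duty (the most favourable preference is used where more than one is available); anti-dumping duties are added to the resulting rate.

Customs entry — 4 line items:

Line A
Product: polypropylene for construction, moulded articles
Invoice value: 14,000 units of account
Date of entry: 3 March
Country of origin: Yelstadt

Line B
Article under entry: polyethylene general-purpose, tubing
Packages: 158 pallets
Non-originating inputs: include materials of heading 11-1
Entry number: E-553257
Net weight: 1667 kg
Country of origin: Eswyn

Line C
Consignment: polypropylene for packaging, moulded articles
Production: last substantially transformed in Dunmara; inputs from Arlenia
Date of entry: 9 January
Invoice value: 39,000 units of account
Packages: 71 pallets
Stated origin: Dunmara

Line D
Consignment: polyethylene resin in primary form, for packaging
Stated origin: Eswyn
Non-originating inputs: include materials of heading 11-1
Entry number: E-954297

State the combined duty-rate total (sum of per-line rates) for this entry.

Line A: polypropylene → 11-2; moulded articles → 11-2-1; for construction → 11-2-1-1. Scheduled 38%. No special measure applies. → 38%.
Line B: polyethylene → 11-1; tubing → 11-1-3; general-purpose → 11-1-3-1. Scheduled 24%. Eswyn agreement on 11-2-1: 11-1-3-1 not covered; anti-dumping (Eswyn, 11-1): +39%; total 24% + 39% = 63%. → 63%.
Line C: polypropylene → 11-2; moulded articles → 11-2-1; for packaging → 11-2-1-2. Scheduled 33%. quota on 11-2-1-2 open → in-quota 14%; Dunmara agreement on 11-2-1: not wholly obtained. → 14%.
Line D: polyethylene → 11-1; resin in primary form → 11-1-1; for packaging → 11-1-1-1. Scheduled 34%. Eswyn agreement on 11-2-1: 11-1-1-1 not covered; anti-dumping (Eswyn, 11-1): +39%; total 34% + 39% = 73%. → 73%.
Sum: 38% + 63% + 14% + 73% = 188%.

188%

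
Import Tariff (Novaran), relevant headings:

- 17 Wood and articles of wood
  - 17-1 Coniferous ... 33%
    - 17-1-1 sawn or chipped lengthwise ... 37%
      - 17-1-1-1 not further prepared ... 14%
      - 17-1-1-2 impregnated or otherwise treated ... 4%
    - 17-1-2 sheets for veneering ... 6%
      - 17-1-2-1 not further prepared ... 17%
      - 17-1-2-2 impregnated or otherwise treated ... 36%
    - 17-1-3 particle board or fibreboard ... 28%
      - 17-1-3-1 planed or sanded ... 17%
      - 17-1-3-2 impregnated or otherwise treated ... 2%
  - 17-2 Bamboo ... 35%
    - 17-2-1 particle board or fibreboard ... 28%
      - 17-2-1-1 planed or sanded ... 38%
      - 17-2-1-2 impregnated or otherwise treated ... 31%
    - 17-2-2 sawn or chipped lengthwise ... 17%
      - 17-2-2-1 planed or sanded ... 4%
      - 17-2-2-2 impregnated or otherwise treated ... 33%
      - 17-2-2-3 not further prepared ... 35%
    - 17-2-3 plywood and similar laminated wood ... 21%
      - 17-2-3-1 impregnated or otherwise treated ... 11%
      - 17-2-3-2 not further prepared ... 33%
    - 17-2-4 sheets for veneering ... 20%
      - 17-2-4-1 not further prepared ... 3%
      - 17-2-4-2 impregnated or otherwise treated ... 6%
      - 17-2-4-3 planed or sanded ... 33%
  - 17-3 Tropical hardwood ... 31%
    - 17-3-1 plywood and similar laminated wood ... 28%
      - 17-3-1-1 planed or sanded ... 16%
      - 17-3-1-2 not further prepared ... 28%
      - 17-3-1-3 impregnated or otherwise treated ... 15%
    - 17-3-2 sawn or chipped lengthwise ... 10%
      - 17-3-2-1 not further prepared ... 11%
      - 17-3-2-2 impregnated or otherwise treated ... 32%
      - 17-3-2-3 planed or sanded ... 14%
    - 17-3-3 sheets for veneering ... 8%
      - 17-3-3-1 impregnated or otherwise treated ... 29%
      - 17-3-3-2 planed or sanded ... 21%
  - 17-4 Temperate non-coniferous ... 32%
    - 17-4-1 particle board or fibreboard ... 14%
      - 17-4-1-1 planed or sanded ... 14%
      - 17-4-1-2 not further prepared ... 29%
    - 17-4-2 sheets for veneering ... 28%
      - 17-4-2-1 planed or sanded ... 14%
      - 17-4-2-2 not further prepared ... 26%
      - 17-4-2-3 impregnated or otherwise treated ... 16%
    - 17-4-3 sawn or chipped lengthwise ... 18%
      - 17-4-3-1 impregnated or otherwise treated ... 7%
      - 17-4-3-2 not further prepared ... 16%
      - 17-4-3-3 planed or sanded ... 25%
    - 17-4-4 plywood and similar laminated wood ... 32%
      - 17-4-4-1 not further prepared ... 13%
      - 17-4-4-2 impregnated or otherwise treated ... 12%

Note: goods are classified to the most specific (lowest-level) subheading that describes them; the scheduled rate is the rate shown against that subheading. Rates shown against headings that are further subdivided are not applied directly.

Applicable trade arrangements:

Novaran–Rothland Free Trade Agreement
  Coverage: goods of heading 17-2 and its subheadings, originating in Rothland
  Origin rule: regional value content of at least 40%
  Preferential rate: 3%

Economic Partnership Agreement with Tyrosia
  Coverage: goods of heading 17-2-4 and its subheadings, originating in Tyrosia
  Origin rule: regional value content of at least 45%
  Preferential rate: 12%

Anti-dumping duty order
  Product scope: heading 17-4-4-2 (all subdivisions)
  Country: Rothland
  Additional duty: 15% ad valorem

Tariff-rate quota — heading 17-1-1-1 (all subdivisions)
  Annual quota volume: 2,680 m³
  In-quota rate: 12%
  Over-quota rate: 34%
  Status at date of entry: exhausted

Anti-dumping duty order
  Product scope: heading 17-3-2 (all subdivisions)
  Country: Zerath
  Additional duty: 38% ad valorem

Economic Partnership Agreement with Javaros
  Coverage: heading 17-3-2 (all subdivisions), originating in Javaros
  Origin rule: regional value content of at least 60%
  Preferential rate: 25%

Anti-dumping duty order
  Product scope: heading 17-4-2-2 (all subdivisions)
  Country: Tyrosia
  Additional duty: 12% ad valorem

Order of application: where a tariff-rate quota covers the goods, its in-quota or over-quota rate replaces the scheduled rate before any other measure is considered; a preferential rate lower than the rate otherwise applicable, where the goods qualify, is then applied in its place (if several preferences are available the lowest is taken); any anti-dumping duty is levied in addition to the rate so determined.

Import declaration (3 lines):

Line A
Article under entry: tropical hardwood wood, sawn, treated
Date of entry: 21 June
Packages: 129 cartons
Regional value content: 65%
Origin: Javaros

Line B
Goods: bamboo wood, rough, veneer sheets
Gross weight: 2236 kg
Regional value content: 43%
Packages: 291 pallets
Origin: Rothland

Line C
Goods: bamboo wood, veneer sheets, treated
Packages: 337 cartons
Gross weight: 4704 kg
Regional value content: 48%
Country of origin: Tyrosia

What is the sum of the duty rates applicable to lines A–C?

Line A: tropical hardwood → 17-3; sawn → 17-3-2; treated → 17-3-2-2. Scheduled 32%. Javaros agreement on 17-3-2: RVC ≥ 60% → 25% available; preferential 25%. → 25%.
Line B: bamboo → 17-2; veneer sheets → 17-2-4; rough → 17-2-4-1. Scheduled 3%. Rothland agreement on 17-2: RVC ≥ 40% → 3% available; preference 3% not lower than 3% → no reduction. → 3%.
Line C: bamboo → 17-2; veneer sheets → 17-2-4; treated → 17-2-4-2. Scheduled 6%. Tyrosia agreement on 17-2-4: RVC ≥ 45% → 12% available; preference 12% not lower than 6% → no reduction. → 6%.
Sum: 25% + 3% + 6% = 34%.

34%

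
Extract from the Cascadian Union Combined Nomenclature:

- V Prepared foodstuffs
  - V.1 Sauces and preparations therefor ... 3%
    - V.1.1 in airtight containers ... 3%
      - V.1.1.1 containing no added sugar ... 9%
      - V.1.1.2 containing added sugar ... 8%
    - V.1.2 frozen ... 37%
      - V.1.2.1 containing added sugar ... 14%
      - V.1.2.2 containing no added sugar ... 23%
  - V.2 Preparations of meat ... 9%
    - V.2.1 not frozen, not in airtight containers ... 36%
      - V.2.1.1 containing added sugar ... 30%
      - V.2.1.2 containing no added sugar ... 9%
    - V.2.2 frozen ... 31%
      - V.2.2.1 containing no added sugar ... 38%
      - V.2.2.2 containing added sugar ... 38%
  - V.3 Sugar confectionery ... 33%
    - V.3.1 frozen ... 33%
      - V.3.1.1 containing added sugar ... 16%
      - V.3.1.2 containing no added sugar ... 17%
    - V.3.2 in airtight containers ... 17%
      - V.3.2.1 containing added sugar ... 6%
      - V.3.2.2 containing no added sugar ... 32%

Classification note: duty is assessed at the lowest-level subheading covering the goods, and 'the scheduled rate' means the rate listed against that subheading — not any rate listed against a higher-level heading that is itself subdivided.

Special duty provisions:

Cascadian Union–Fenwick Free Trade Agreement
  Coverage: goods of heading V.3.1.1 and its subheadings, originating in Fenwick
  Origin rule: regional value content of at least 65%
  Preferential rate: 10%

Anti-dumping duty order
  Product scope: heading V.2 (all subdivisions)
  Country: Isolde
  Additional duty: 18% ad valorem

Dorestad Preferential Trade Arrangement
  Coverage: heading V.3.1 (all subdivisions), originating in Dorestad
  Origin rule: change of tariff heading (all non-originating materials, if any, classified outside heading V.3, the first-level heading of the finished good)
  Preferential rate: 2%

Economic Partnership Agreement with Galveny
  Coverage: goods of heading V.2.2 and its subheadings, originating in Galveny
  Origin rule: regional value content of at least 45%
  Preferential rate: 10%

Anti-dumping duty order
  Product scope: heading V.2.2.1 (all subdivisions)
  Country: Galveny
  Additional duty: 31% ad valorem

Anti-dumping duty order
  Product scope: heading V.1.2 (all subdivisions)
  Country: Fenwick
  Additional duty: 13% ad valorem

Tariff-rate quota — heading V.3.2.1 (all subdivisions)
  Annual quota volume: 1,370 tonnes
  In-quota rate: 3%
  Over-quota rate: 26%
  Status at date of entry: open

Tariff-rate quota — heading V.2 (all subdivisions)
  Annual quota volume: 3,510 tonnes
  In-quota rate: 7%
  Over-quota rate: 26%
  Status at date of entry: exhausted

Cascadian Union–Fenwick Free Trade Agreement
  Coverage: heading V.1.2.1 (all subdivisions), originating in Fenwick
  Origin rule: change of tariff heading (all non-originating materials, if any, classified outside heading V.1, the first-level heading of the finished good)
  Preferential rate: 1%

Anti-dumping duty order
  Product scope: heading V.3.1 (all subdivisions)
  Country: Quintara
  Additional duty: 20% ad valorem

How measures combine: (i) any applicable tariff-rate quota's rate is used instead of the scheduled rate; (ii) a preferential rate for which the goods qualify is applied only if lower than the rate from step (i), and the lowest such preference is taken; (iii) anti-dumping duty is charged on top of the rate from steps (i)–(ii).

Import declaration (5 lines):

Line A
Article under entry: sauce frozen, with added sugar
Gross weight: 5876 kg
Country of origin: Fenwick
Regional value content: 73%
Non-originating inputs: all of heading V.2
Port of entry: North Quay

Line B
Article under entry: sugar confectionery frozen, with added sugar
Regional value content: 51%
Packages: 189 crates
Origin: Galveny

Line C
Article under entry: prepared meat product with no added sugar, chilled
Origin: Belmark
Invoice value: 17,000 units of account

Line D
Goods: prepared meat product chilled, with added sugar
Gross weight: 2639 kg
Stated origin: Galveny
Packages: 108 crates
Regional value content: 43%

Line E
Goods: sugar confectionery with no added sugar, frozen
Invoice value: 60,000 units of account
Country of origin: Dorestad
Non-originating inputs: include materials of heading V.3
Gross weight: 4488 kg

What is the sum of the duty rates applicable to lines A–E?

99%

Line A: sauce → V.1; frozen → V.1.2; with added sugar → V.1.2.1. Scheduled 14%. Fenwick agreement on V.3.1.1: V.1.2.1 not covered; Fenwick agreement on V.1.2.1: CTH met → 1% available; preferential 1%; anti-dumping (Fenwick, V.1.2): +13%; total 1% + 13% = 14%. → 14%.
Line B: sugar confectionery → V.3; frozen → V.3.1; with added sugar → V.3.1.1. Scheduled 16%. Galveny agreement on V.2.2: V.3.1.1 not covered. → 16%.
Line C: prepared meat product → V.2; chilled → V.2.1; with no added sugar → V.2.1.2. Scheduled 9%. quota on V.2 exhausted → over-quota 26%. → 26%.
Line D: prepared meat product → V.2; chilled → V.2.1; with added sugar → V.2.1.1. Scheduled 30%. quota on V.2 exhausted → over-quota 26%; Galveny agreement on V.2.2: V.2.1.1 not covered. → 26%.
Line E: sugar confectionery → V.3; frozen → V.3.1; with no added sugar → V.3.1.2. Scheduled 17%. Dorestad agreement on V.3.1: CTH not met. → 17%.
Sum: 14% + 16% + 26% + 26% + 17% = 99%.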